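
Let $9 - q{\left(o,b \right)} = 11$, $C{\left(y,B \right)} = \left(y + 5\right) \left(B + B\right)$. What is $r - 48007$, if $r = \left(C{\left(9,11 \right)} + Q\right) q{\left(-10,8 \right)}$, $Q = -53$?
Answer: $-48517$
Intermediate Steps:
$C{\left(y,B \right)} = 2 B \left(5 + y\right)$ ($C{\left(y,B \right)} = \left(5 + y\right) 2 B = 2 B \left(5 + y\right)$)
$q{\left(o,b \right)} = -2$ ($q{\left(o,b \right)} = 9 - 11 = -2$)
$r = -510$ ($r = \left(2 \cdot 11 \left(5 + 9\right) - 53\right) \left(-2\right) = \left(2 \cdot 11 \cdot 14 - 53\right) \left(-2\right) = \left(308 - 53\right) \left(-2\right) = 255 \left(-2\right) = -510$)
$r - 48007 = -510 - 48007 = -48517$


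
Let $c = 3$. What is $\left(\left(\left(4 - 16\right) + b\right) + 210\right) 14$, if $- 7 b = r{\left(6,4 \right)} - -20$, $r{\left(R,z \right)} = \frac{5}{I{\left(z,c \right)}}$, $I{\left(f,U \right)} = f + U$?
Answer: $\frac{19114}{7} \approx 2730.6$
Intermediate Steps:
$I{\left(f,U \right)} = U + f$
$r{\left(R,z \right)} = \frac{5}{3 + z}$
$b = - \frac{145}{49}$ ($b = - \frac{\frac{5}{3 + 4} - -20}{7} = - \frac{\frac{5}{7} + 20}{7} = \left(- \frac{1}{7}\right) \frac{145}{7} = - \frac{145}{49} \approx -2.9592$)
$\left(\left(\left(4 - 16\right) + b\right) + 210\right) 14 = \left(\left(\left(4 - 16\right) - \frac{145}{49}\right) + 210\right) 14 = \left(\left(-12 - \frac{145}{49}\right) + 210\right) 14 = \left(- \frac{733}{49} + 210\right) 14 = \frac{9557}{49} \cdot 14 = \frac{19114}{7}$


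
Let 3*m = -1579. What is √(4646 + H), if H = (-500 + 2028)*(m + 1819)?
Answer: √17818566/3 ≈ 1407.1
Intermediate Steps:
m = -1579/3 (m = (⅓)*(-1579) = -1579/3 ≈ -526.33)
H = 5925584/3 (H = (-500 + 2028)*(-1579/3 + 1819) = 1528*(3878/3) = 5925584/3 ≈ 1.9752e+6)
√(4646 + H) = √(4646 + 5925584/3) = √(5939522/3) = √17818566/3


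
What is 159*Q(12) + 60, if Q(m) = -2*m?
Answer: -3756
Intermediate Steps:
159*Q(12) + 60 = 159*(-2*12) + 60 = 159*(-24) + 60 = -3816 + 60 = -3756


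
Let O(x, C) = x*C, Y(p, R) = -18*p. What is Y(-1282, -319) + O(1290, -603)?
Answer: -754794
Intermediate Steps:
O(x, C) = C*x
Y(-1282, -319) + O(1290, -603) = -18*(-1282) - 603*1290 = 23076 - 777870 = -754794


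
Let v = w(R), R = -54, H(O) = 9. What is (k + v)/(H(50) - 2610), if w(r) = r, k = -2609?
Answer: 2663/2601 ≈ 1.0238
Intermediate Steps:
v = -54
(k + v)/(H(50) - 2610) = (-2609 - 54)/(9 - 2610) = -2663/(-2601) = -2663*(-1/2601) = 2663/2601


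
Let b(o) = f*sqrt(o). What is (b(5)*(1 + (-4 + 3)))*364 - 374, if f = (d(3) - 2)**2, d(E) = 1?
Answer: -374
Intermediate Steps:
f = 1 (f = (1 - 2)**2 = (-1)**2 = 1)
b(o) = sqrt(o) (b(o) = 1*sqrt(o) = sqrt(o))
(b(5)*(1 + (-4 + 3)))*364 - 374 = (sqrt(5)*(1 + (-4 + 3)))*364 - 374 = (sqrt(5)*(1 - 1))*364 - 374 = (sqrt(5)*0)*364 - 374 = 0*364 - 374 = 0 - 374 = -374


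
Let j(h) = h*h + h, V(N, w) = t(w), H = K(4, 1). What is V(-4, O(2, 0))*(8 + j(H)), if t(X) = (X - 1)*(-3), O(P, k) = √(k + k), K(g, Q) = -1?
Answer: 24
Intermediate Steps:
H = -1
O(P, k) = √2*√k (O(P, k) = √(2*k) = √2*√k)
t(X) = 3 - 3*X (t(X) = (-1 + X)*(-3) = 3 - 3*X)
V(N, w) = 3 - 3*w
j(h) = h + h² (j(h) = h² + h = h + h²)
V(-4, O(2, 0))*(8 + j(H)) = (3 - 3*√2*√0)*(8 - (1 - 1)) = (3 - 3*√2*0)*(8 - 1*0) = (3 - 3*0)*(8 + 0) = (3 + 0)*8 = 3*8 = 24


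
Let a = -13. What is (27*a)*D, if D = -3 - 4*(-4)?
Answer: -4563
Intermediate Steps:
D = 13 (D = -3 + 16 = 13)
(27*a)*D = (27*(-13))*13 = -351*13 = -4563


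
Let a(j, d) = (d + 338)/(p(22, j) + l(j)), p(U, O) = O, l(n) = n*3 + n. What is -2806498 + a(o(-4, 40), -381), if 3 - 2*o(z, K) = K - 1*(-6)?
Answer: -14032488/5 ≈ -2.8065e+6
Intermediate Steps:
o(z, K) = -3/2 - K/2 (o(z, K) = 3/2 - (K - 1*(-6))/2 = 3/2 - (K + 6)/2 = 3/2 - (6 + K)/2 = 3/2 + (-3 - K/2) = -3/2 - K/2)
l(n) = 4*n (l(n) = 3*n + n = 4*n)
a(j, d) = (338 + d)/(5*j) (a(j, d) = (d + 338)/(j + 4*j) = (338 + d)/((5*j)) = (338 + d)*(1/(5*j)) = (338 + d)/(5*j))
-2806498 + a(o(-4, 40), -381) = -2806498 + (338 - 381)/(5*(-3/2 - ½*40)) = -2806498 + (⅕)*(-43)/(-3/2 - 20) = -2806498 + (⅕)*(-43)/(-43/2) = -2806498 + (⅕)*(-2/43)*(-43) = -2806498 + ⅖ = -14032488/5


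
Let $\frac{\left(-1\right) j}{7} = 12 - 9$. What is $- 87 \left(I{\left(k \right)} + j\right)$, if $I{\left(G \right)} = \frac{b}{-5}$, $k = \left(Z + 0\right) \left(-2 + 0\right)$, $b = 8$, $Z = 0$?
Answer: $\frac{9831}{5} \approx 1966.2$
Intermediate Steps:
$j = -21$ ($j = - 7 \left(12 - 9\right) = \left(-7\right) 3 = -21$)
$k = 0$ ($k = \left(0 + 0\right) \left(-2 + 0\right) = 0 \left(-2\right) = 0$)
$I{\left(G \right)} = - \frac{8}{5}$ ($I{\left(G \right)} = \frac{8}{-5} = 8 \left(- \frac{1}{5}\right) = - \frac{8}{5}$)
$- 87 \left(I{\left(k \right)} + j\right) = - 87 \left(- \frac{8}{5} - 21\right) = \left(-87\right) \left(- \frac{113}{5}\right) = \frac{9831}{5}$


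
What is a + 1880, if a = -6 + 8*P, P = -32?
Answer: 1618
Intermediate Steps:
a = -262 (a = -6 + 8*(-32) = -6 - 256 = -262)
a + 1880 = -262 + 1880 = 1618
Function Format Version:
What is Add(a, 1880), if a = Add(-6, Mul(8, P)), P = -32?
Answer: 1618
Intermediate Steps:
a = -262 (a = Add(-6, Mul(8, -32)) = Add(-6, -256) = -262)
Add(a, 1880) = Add(-262, 1880) = 1618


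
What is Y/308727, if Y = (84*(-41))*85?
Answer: -97580/102909 ≈ -0.94822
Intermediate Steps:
Y = -292740 (Y = -3444*85 = -292740)
Y/308727 = -292740/308727 = -292740*1/308727 = -97580/102909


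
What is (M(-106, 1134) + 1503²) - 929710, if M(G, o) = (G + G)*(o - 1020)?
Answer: 1305131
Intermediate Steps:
M(G, o) = 2*G*(-1020 + o) (M(G, o) = (2*G)*(-1020 + o) = 2*G*(-1020 + o))
(M(-106, 1134) + 1503²) - 929710 = (2*(-106)*(-1020 + 1134) + 1503²) - 929710 = (2*(-106)*114 + 2259009) - 929710 = (-24168 + 2259009) - 929710 = 2234841 - 929710 = 1305131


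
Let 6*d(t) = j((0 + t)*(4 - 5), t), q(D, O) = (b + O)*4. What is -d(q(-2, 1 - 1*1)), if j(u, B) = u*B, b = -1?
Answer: 8/3 ≈ 2.6667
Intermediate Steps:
q(D, O) = -4 + 4*O (q(D, O) = (-1 + O)*4 = -4 + 4*O)
j(u, B) = B*u
d(t) = -t²/6 (d(t) = (t*((0 + t)*(4 - 5)))/6 = (t*(t*(-1)))/6 = (t*(-t))/6 = (-t²)/6 = -t²/6)
-d(q(-2, 1 - 1*1)) = -(-1)*(-4 + 4*(1 - 1*1))²/6 = -(-1)*(-4 + 4*(1 - 1))²/6 = -(-1)*(-4 + 4*0)²/6 = -(-1)*(-4 + 0)²/6 = -(-1)*(-4)²/6 = -(-1)*16/6 = -1*(-8/3) = 8/3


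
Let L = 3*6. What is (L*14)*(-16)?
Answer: -4032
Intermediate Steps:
L = 18
(L*14)*(-16) = (18*14)*(-16) = 252*(-16) = -4032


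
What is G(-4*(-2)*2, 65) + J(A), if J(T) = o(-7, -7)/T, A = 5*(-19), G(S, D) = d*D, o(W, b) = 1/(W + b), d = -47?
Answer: -4063149/1330 ≈ -3055.0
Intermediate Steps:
G(S, D) = -47*D
A = -95
J(T) = -1/(14*T) (J(T) = 1/((-7 - 7)*T) = 1/((-14)*T) = -1/(14*T))
G(-4*(-2)*2, 65) + J(A) = -47*65 - 1/14/(-95) = -3055 - 1/14*(-1/95) = -3055 + 1/1330 = -4063149/1330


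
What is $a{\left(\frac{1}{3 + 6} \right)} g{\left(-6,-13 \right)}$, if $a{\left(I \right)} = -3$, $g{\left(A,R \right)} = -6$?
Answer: $18$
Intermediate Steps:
$a{\left(\frac{1}{3 + 6} \right)} g{\left(-6,-13 \right)} = \left(-3\right) \left(-6\right) = 18$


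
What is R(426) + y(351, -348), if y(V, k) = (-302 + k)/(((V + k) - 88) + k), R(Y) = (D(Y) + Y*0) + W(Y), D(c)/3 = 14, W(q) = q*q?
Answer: 78597944/433 ≈ 1.8152e+5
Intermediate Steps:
W(q) = q**2
D(c) = 42 (D(c) = 3*14 = 42)
R(Y) = 42 + Y**2 (R(Y) = (42 + Y*0) + Y**2 = (42 + 0) + Y**2 = 42 + Y**2)
y(V, k) = (-302 + k)/(-88 + V + 2*k) (y(V, k) = (-302 + k)/((-88 + V + k) + k) = (-302 + k)/(-88 + V + 2*k))
R(426) + y(351, -348) = (42 + 426**2) + (-302 - 348)/(-88 + 351 + 2*(-348)) = (42 + 181476) - 650/(-88 + 351 - 696) = 181518 - 650/(-433) = 181518 - 1/433*(-650) = 181518 + 650/433 = 78597944/433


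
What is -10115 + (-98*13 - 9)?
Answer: -11398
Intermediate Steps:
-10115 + (-98*13 - 9) = -10115 + (-1274 - 9) = -10115 - 1283 = -11398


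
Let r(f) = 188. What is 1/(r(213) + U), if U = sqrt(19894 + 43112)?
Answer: -94/13831 + sqrt(63006)/27662 ≈ 0.0022779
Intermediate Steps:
U = sqrt(63006) ≈ 251.01
1/(r(213) + U) = 1/(188 + sqrt(63006))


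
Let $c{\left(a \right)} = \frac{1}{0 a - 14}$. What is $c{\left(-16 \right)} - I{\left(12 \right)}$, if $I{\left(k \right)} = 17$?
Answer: $- \frac{239}{14} \approx -17.071$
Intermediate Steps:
$c{\left(a \right)} = - \frac{1}{14}$ ($c{\left(a \right)} = \frac{1}{0 - 14} = \frac{1}{-14} = - \frac{1}{14}$)
$c{\left(-16 \right)} - I{\left(12 \right)} = - \frac{1}{14} - 17 = - \frac{239}{14}$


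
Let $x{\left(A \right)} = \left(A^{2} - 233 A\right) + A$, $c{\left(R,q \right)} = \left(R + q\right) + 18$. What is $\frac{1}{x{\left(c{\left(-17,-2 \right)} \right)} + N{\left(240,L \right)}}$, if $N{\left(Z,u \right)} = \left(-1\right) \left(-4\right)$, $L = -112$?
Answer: $\frac{1}{237} \approx 0.0042194$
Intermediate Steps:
$N{\left(Z,u \right)} = 4$
$c{\left(R,q \right)} = 18 + R + q$
$x{\left(A \right)} = A^{2} - 232 A$
$\frac{1}{x{\left(c{\left(-17,-2 \right)} \right)} + N{\left(240,L \right)}} = \frac{1}{\left(18 - 17 - 2\right) \left(-232 - 1\right) + 4} = \frac{1}{- (-232 - 1) + 4} = \frac{1}{\left(-1\right) \left(-233\right) + 4} = \frac{1}{233 + 4} = \frac{1}{237}$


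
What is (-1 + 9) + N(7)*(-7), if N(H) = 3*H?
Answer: -139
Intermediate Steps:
(-1 + 9) + N(7)*(-7) = (-1 + 9) + (3*7)*(-7) = 8 + 21*(-7) = 8 - 147 = -139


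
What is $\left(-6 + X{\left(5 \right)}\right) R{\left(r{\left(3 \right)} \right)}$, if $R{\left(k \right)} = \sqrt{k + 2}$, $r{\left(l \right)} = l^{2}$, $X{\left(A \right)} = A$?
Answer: $- \sqrt{11} \approx -3.3166$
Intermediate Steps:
$R{\left(k \right)} = \sqrt{2 + k}$
$\left(-6 + X{\left(5 \right)}\right) R{\left(r{\left(3 \right)} \right)} = \left(-6 + 5\right) \sqrt{2 + 3^{2}} = - \sqrt{2 + 9} = - \sqrt{11}$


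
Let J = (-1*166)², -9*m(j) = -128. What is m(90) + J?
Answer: 248132/9 ≈ 27570.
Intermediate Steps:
m(j) = 128/9 (m(j) = -⅑*(-128) = 128/9)
J = 27556 (J = (-166)² = 27556)
m(90) + J = 128/9 + 27556 = 248132/9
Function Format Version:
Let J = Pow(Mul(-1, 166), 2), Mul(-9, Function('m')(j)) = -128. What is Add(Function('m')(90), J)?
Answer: Rational(248132, 9) ≈ 27570.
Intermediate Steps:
Function('m')(j) = Rational(128, 9) (Function('m')(j) = Mul(Rational(-1, 9), -128) = Rational(128, 9))
J = 27556 (J = Pow(-166, 2) = 27556)
Add(Function('m')(90), J) = Add(Rational(128, 9), 27556) = Rational(248132, 9)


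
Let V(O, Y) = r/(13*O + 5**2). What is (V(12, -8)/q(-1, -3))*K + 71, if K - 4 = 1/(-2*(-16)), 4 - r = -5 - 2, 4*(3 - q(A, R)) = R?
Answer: 514513/7240 ≈ 71.065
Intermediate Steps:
q(A, R) = 3 - R/4
r = 11 (r = 4 - (-5 - 2) = 4 - 1*(-7) = 4 + 7 = 11)
V(O, Y) = 11/(25 + 13*O) (V(O, Y) = 11/(13*O + 5**2) = 11/(13*O + 25) = 11/(25 + 13*O))
K = 129/32 (K = 4 + 1/(-2*(-16)) = 4 + 1/32 = 129/32 ≈ 4.0313)
(V(12, -8)/q(-1, -3))*K + 71 = ((11/(25 + 13*12))/(3 - 1/4*(-3)))*(129/32) + 71 = ((11/(25 + 156))/(3 + 3/4))*(129/32) + 71 = ((11/181)/(15/4))*(129/32) + 71 = ((11*(1/181))*(4/15))*(129/32) + 71 = ((11/181)*(4/15))*(129/32) + 71 = (44/2715)*(129/32) + 71 = 473/7240 + 71 = 514513/7240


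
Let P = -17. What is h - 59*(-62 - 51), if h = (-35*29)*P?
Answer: 23922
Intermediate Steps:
h = 17255 (h = -35*29*(-17) = -1015*(-17) = 17255)
h - 59*(-62 - 51) = 17255 - 59*(-62 - 51) = 17255 - 59*(-113) = 17255 + 6667 = 23922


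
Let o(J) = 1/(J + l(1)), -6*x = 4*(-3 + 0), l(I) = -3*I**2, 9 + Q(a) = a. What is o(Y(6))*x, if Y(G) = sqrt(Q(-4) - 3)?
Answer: -6/25 - 8*I/25 ≈ -0.24 - 0.32*I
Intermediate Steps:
Q(a) = -9 + a
Y(G) = 4*I (Y(G) = sqrt((-9 - 4) - 3) = sqrt(-13 - 3) = sqrt(-16) = 4*I)
x = 2 (x = -2*(-3 + 0)/3 = -2*(-3)/3 = -1/6*(-12) = 2)
o(J) = 1/(-3 + J) (o(J) = 1/(J - 3*1**2) = 1/(J - 3*1) = 1/(J - 3) = 1/(-3 + J))
o(Y(6))*x = 2/(-3 + 4*I) = ((-3 - 4*I)/25)*2 = 2*(-3 - 4*I)/25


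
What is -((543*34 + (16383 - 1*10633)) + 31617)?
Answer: -55829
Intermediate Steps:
-((543*34 + (16383 - 1*10633)) + 31617) = -((18462 + (16383 - 10633)) + 31617) = -((18462 + 5750) + 31617) = -(24212 + 31617) = -1*55829 = -55829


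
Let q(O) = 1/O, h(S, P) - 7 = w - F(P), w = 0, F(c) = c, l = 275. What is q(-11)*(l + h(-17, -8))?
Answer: -290/11 ≈ -26.364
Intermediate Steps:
h(S, P) = 7 - P (h(S, P) = 7 + (0 - P) = 7 - P)
q(-11)*(l + h(-17, -8)) = (275 + (7 - 1*(-8)))/(-11) = -(275 + (7 + 8))/11 = -(275 + 15)/11 = -1/11*290 = -290/11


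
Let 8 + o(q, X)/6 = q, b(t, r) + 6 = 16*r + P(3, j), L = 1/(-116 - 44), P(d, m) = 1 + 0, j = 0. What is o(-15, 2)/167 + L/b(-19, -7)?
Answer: -2583193/3126240 ≈ -0.82629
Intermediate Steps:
P(d, m) = 1
L = -1/160 (L = 1/(-160) = -1/160 ≈ -0.0062500)
b(t, r) = -5 + 16*r (b(t, r) = -6 + (16*r + 1) = -6 + (1 + 16*r) = -5 + 16*r)
o(q, X) = -48 + 6*q
o(-15, 2)/167 + L/b(-19, -7) = (-48 + 6*(-15))/167 - 1/(160*(-5 + 16*(-7))) = (-48 - 90)*(1/167) - 1/(160*(-5 - 112)) = -138*1/167 - 1/160/(-117) = -138/167 - 1/160*(-1/117) = -138/167 + 1/18720 = -2583193/3126240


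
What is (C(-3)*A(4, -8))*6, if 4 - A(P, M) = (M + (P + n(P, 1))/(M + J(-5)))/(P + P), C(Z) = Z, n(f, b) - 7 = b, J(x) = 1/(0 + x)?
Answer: -3825/41 ≈ -93.293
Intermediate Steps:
J(x) = 1/x
n(f, b) = 7 + b
A(P, M) = 4 - (M + (8 + P)/(-⅕ + M))/(2*P) (A(P, M) = 4 - (M + (P + (7 + 1))/(M + 1/(-5)))/(P + P) = 4 - (M + (P + 8)/(M - ⅕))/(2*P) = 4 - (M + (8 + P)/(-⅕ + M))*1/(2*P) = 4 - (M + (8 + P)/(-⅕ + M))/(2*P))
(C(-3)*A(4, -8))*6 = -3*(-40 - 8 - 13*4 - 5*(-8)² + 40*(-8)*4)/(2*4*(-1 + 5*(-8)))*6 = -3*(-40 - 8 - 52 - 5*64 - 1280)/(2*4*(-1 - 40))*6 = -3*(-40 - 8 - 52 - 320 - 1280)/(2*4*(-41))*6 = -3*(-1)*(-1700)/(2*4*41)*6 = -3*425/82*6 = -1275/82*6 = -3825/41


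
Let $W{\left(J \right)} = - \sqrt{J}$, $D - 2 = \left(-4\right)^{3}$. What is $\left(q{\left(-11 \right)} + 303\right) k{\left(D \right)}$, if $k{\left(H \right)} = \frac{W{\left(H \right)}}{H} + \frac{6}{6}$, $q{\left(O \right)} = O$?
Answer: $292 + \frac{146 i \sqrt{62}}{31} \approx 292.0 + 37.084 i$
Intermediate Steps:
$D = -62$ ($D = 2 + \left(-4\right)^{3} = 2 - 64 = -62$)
$k{\left(H \right)} = 1 - \frac{1}{\sqrt{H}}$ ($k{\left(H \right)} = \frac{\left(-1\right) \sqrt{H}}{H} + \frac{6}{6} = - \frac{1}{\sqrt{H}} + 6 \cdot \frac{1}{6} = - \frac{1}{\sqrt{H}} + 1 = 1 - \frac{1}{\sqrt{H}}$)
$\left(q{\left(-11 \right)} + 303\right) k{\left(D \right)} = \left(-11 + 303\right) \frac{-62 - \sqrt{-62}}{-62} = 292 \left(- \frac{-62 - i \sqrt{62}}{62}\right) = 292 \left(1 + \frac{i \sqrt{62}}{62}\right) = 292 + \frac{146 i \sqrt{62}}{31}$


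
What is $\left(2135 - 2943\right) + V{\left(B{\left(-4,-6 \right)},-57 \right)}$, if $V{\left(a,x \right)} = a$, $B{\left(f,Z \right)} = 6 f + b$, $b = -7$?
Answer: $-839$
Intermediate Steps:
$B{\left(f,Z \right)} = -7 + 6 f$ ($B{\left(f,Z \right)} = 6 f - 7 = -7 + 6 f$)
$\left(2135 - 2943\right) + V{\left(B{\left(-4,-6 \right)},-57 \right)} = \left(2135 - 2943\right) + \left(-7 + 6 \left(-4\right)\right) = -808 - 31 = -839$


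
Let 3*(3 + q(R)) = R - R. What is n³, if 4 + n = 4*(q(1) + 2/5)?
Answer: -373248/125 ≈ -2986.0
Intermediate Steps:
q(R) = -3 (q(R) = -3 + (R - R)/3 = -3 + (⅓)*0 = -3 + 0 = -3)
n = -72/5 (n = -4 + 4*(-3 + 2/5) = -4 + 4*(-3 + 2*(⅕)) = -4 + 4*(-3 + ⅖) = -4 + 4*(-13/5) = -4 - 52/5 = -72/5 ≈ -14.400)
n³ = (-72/5)³ = -373248/125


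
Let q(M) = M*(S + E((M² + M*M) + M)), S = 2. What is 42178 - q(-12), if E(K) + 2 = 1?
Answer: 42190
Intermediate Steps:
E(K) = -1 (E(K) = -2 + 1 = -1)
q(M) = M (q(M) = M*(2 - 1) = M*1 = M)
42178 - q(-12) = 42178 - 1*(-12) = 42178 + 12 = 42190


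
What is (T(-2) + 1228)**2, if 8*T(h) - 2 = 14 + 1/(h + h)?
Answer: 1549130881/1024 ≈ 1.5128e+6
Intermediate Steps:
T(h) = 2 + 1/(16*h) (T(h) = 1/4 + (14 + 1/(h + h))/8 = 1/4 + (14 + 1/(2*h))/8 = 1/4 + (7/4 + 1/(16*h)) = 2 + 1/(16*h))
(T(-2) + 1228)**2 = ((2 + (1/16)/(-2)) + 1228)**2 = ((2 + (1/16)*(-1/2)) + 1228)**2 = ((2 - 1/32) + 1228)**2 = (63/32 + 1228)**2 = (39359/32)**2 = 1549130881/1024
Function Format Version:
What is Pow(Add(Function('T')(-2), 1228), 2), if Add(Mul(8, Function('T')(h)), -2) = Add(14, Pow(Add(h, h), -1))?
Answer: Rational(1549130881, 1024) ≈ 1.5128e+6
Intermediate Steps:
Function('T')(h) = Add(2, Mul(Rational(1, 16), Pow(h, -1))) (Function('T')(h) = Add(Rational(1, 4), Mul(Rational(1, 8), Add(14, Pow(Add(h, h), -1)))) = Add(Rational(1, 4), Mul(Rational(1, 8), Add(14, Pow(Mul(2, h), -1)))) = Add(Rational(1, 4), Mul(Rational(1, 8), Add(14, Mul(Rational(1, 2), Pow(h, -1))))) = Add(Rational(1, 4), Add(Rational(7, 4), Mul(Rational(1, 16), Pow(h, -1)))) = Add(2, Mul(Rational(1, 16), Pow(h, -1))))
Pow(Add(Function('T')(-2), 1228), 2) = Pow(Add(Add(2, Mul(Rational(1, 16), Pow(-2, -1))), 1228), 2) = Pow(Add(Add(2, Mul(Rational(1, 16), Rational(-1, 2))), 1228), 2) = Pow(Add(Add(2, Rational(-1, 32)), 1228), 2) = Pow(Add(Rational(63, 32), 1228), 2) = Pow(Rational(39359, 32), 2) = Rational(1549130881, 1024)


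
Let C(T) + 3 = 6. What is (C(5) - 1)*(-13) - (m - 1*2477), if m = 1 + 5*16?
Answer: 2370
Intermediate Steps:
m = 81 (m = 1 + 80 = 81)
C(T) = 3 (C(T) = -3 + 6 = 3)
(C(5) - 1)*(-13) - (m - 1*2477) = (3 - 1)*(-13) - (81 - 1*2477) = 2*(-13) - (81 - 2477) = -26 - 1*(-2396) = -26 + 2396 = 2370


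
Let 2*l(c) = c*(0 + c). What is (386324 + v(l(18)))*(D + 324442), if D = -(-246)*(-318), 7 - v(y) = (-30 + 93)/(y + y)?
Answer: 1712160953263/18 ≈ 9.5120e+10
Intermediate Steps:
l(c) = c²/2 (l(c) = (c*(0 + c))/2 = (c*c)/2 = c²/2)
v(y) = 7 - 63/(2*y) (v(y) = 7 - (-30 + 93)/(y + y) = 7 - 63/(2*y))
D = -78228 (D = -1*78228 = -78228)
(386324 + v(l(18)))*(D + 324442) = (386324 + (7 - 63/(2*((½)*18²))))*(-78228 + 324442) = (386324 + (7 - 63/(2*((½)*324))))*246214 = (386324 + (7 - 63/2/162))*246214 = (386324 + (7 - 63/2*1/162))*246214 = (386324 + (7 - 7/36))*246214 = (386324 + 245/36)*246214 = (13907909/36)*246214 = 1712160953263/18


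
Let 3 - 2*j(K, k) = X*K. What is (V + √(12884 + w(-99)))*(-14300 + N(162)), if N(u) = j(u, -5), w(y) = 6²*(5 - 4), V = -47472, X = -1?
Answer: 674933160 - 28435*√3230 ≈ 6.7332e+8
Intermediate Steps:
j(K, k) = 3/2 + K/2 (j(K, k) = 3/2 - (-1)*K/2 = 3/2 + K/2)
w(y) = 36 (w(y) = 36*1 = 36)
N(u) = 3/2 + u/2
(V + √(12884 + w(-99)))*(-14300 + N(162)) = (-47472 + √(12884 + 36))*(-14300 + (3/2 + (½)*162)) = (-47472 + √12920)*(-14300 + (3/2 + 81)) = (-47472 + 2*√3230)*(-14300 + 165/2) = (-47472 + 2*√3230)*(-28435/2) = 674933160 - 28435*√3230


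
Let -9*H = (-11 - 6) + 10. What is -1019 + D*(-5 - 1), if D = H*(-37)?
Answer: -2539/3 ≈ -846.33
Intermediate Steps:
H = 7/9 (H = -((-11 - 6) + 10)/9 = -(-17 + 10)/9 = -⅑*(-7) = 7/9 ≈ 0.77778)
D = -259/9 (D = (7/9)*(-37) = -259/9 ≈ -28.778)
-1019 + D*(-5 - 1) = -1019 - 259*(-5 - 1)/9 = -1019 - 259/9*(-6) = -1019 + 518/3 = -2539/3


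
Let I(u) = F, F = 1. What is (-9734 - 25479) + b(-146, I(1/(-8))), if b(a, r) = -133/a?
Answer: -5140965/146 ≈ -35212.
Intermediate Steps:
I(u) = 1
(-9734 - 25479) + b(-146, I(1/(-8))) = (-9734 - 25479) - 133/(-146) = -35213 - 133*(-1/146) = -35213 + 133/146 = -5140965/146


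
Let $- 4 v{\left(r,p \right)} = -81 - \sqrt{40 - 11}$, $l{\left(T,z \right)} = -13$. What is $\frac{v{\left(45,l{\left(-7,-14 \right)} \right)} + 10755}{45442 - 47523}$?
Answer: $- \frac{43101}{8324} - \frac{\sqrt{29}}{8324} \approx -5.1786$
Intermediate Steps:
$v{\left(r,p \right)} = \frac{81}{4} + \frac{\sqrt{29}}{4}$ ($v{\left(r,p \right)} = - \frac{-81 - \sqrt{40 - 11}}{4} = - \frac{-81 - \sqrt{29}}{4} = \frac{81}{4} + \frac{\sqrt{29}}{4}$)
$\frac{v{\left(45,l{\left(-7,-14 \right)} \right)} + 10755}{45442 - 47523} = \frac{\left(\frac{81}{4} + \frac{\sqrt{29}}{4}\right) + 10755}{45442 - 47523} = \frac{\frac{43101}{4} + \frac{\sqrt{29}}{4}}{-2081} = \left(\frac{43101}{4} + \frac{\sqrt{29}}{4}\right) \left(- \frac{1}{2081}\right) = - \frac{43101}{8324} - \frac{\sqrt{29}}{8324}$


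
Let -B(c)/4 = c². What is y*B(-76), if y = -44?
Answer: 1016576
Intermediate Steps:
B(c) = -4*c²
y*B(-76) = -(-176)*(-76)² = -(-176)*5776 = -44*(-23104) = 1016576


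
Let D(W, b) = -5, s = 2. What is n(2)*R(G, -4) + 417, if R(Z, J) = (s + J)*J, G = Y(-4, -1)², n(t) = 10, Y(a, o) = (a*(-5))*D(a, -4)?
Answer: 497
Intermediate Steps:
Y(a, o) = 25*a (Y(a, o) = (a*(-5))*(-5) = -5*a*(-5) = 25*a)
G = 10000 (G = (25*(-4))² = (-100)² = 10000)
R(Z, J) = J*(2 + J) (R(Z, J) = (2 + J)*J = J*(2 + J))
n(2)*R(G, -4) + 417 = 10*(-4*(2 - 4)) + 417 = 10*(-4*(-2)) + 417 = 10*8 + 417 = 80 + 417 = 497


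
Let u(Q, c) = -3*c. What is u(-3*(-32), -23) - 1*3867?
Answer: -3798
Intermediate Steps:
u(-3*(-32), -23) - 1*3867 = -3*(-23) - 1*3867 = 69 - 3867 = -3798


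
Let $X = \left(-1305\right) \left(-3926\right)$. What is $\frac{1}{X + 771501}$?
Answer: $\frac{1}{5894931} \approx 1.6964 \cdot 10^{-7}$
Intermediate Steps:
$X = 5123430$
$\frac{1}{X + 771501} = \frac{1}{5123430 + 771501} = \frac{1}{5894931}$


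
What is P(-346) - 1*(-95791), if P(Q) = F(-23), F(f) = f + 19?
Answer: 95787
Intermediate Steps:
F(f) = 19 + f
P(Q) = -4 (P(Q) = 19 - 23 = -4)
P(-346) - 1*(-95791) = -4 - 1*(-95791) = -4 + 95791 = 95787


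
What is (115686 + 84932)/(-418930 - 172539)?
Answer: -200618/591469 ≈ -0.33919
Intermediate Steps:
(115686 + 84932)/(-418930 - 172539) = 200618/(-591469) = 200618*(-1/591469) = -200618/591469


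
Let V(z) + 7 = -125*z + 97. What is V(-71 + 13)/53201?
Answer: 7340/53201 ≈ 0.13797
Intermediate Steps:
V(z) = 90 - 125*z (V(z) = -7 + (-125*z + 97) = -7 + (97 - 125*z) = 90 - 125*z)
V(-71 + 13)/53201 = (90 - 125*(-71 + 13))/53201 = (90 - 125*(-58))*(1/53201) = (90 + 7250)*(1/53201) = 7340*(1/53201) = 7340/53201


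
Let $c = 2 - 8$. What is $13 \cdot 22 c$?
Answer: $-1716$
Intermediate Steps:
$c = -6$
$13 \cdot 22 c = 13 \cdot 22 \left(-6\right) = 286 \left(-6\right) = -1716$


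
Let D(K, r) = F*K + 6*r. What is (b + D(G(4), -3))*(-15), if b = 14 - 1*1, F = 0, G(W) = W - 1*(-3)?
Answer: 75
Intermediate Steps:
G(W) = 3 + W (G(W) = W + 3 = 3 + W)
b = 13 (b = 14 - 1 = 13)
D(K, r) = 6*r (D(K, r) = 0*K + 6*r = 0 + 6*r = 6*r)
(b + D(G(4), -3))*(-15) = (13 + 6*(-3))*(-15) = (13 - 18)*(-15) = -5*(-15) = 75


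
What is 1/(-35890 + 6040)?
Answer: -1/29850 ≈ -3.3501e-5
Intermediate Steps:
1/(-35890 + 6040) = 1/(-29850) = -1/29850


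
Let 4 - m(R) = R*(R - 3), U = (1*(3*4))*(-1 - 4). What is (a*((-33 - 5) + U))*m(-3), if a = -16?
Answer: -21952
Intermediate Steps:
U = -60 (U = (1*12)*(-5) = 12*(-5) = -60)
m(R) = 4 - R*(-3 + R) (m(R) = 4 - R*(R - 3) = 4 - R*(-3 + R))
(a*((-33 - 5) + U))*m(-3) = (-16*((-33 - 5) - 60))*(4 - 1*(-3)**2 + 3*(-3)) = (-16*(-38 - 60))*(4 - 1*9 - 9) = (-16*(-98))*(4 - 9 - 9) = 1568*(-14) = -21952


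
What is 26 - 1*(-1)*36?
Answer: 62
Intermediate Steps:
26 - 1*(-1)*36 = 26 + 1*36 = 26 + 36 = 62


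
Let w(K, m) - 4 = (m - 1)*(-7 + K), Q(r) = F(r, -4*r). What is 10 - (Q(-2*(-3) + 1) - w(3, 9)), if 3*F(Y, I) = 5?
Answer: -59/3 ≈ -19.667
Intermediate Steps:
F(Y, I) = 5/3 (F(Y, I) = (1/3)*5 = 5/3)
Q(r) = 5/3
w(K, m) = 4 + (-1 + m)*(-7 + K) (w(K, m) = 4 + (m - 1)*(-7 + K) = 4 + (-1 + m)*(-7 + K))
10 - (Q(-2*(-3) + 1) - w(3, 9)) = 10 - (5/3 - (11 - 1*3 - 7*9 + 3*9)) = 10 - (5/3 - (11 - 3 - 63 + 27)) = 10 - (5/3 - 1*(-28)) = 10 - (5/3 + 28) = 10 - 1*89/3 = 10 - 89/3 = -59/3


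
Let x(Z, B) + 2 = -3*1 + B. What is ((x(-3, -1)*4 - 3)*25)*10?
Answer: -6750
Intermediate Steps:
x(Z, B) = -5 + B (x(Z, B) = -2 + (-3*1 + B) = -2 + (-3 + B) = -5 + B)
((x(-3, -1)*4 - 3)*25)*10 = (((-5 - 1)*4 - 3)*25)*10 = ((-6*4 - 3)*25)*10 = ((-24 - 3)*25)*10 = -27*25*10 = -675*10 = -6750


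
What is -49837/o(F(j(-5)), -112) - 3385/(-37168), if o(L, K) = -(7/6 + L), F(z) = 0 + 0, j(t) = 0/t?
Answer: 11114073391/260176 ≈ 42718.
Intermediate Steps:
j(t) = 0
F(z) = 0
o(L, K) = -7/6 - L (o(L, K) = -(7*(⅙) + L) = -(7/6 + L) = -7/6 - L)
-49837/o(F(j(-5)), -112) - 3385/(-37168) = -49837/(-7/6 - 1*0) - 3385/(-37168) = -49837/(-7/6 + 0) - 3385*(-1/37168) = -49837/(-7/6) + 3385/37168 = -49837*(-6/7) + 3385/37168 = 299022/7 + 3385/37168 = 11114073391/260176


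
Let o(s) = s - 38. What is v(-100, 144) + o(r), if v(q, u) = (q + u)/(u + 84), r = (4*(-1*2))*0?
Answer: -2155/57 ≈ -37.807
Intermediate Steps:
r = 0 (r = (4*(-2))*0 = -8*0 = 0)
v(q, u) = (q + u)/(84 + u)
o(s) = -38 + s
v(-100, 144) + o(r) = (-100 + 144)/(84 + 144) + (-38 + 0) = 44/228 - 38 = (1/228)*44 - 38 = 11/57 - 38 = -2155/57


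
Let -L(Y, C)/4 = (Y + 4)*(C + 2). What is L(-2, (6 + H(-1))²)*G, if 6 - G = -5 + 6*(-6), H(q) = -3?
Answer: -4136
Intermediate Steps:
L(Y, C) = -4*(2 + C)*(4 + Y) (L(Y, C) = -4*(Y + 4)*(C + 2) = -4*(4 + Y)*(2 + C) = -4*(2 + C)*(4 + Y))
G = 47 (G = 6 - (-5 + 6*(-6)) = 6 - (-5 - 36) = 6 - 1*(-41) = 6 + 41 = 47)
L(-2, (6 + H(-1))²)*G = (-32 - 16*(6 - 3)² - 8*(-2) - 4*(6 - 3)²*(-2))*47 = (-32 - 16*3² + 16 - 4*3²*(-2))*47 = (-32 - 16*9 + 16 - 4*9*(-2))*47 = (-32 - 144 + 16 + 72)*47 = -88*47 = -4136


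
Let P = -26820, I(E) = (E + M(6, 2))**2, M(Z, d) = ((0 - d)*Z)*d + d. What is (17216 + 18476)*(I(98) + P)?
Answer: -751102448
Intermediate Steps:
M(Z, d) = d - Z*d**2 (M(Z, d) = ((-d)*Z)*d + d = (-Z*d)*d + d = -Z*d**2 + d = d - Z*d**2)
I(E) = (-22 + E)**2 (I(E) = (E + 2*(1 - 1*6*2))**2 = (E + 2*(1 - 12))**2 = (E + 2*(-11))**2 = (E - 22)**2 = (-22 + E)**2)
(17216 + 18476)*(I(98) + P) = (17216 + 18476)*((-22 + 98)**2 - 26820) = 35692*(76**2 - 26820) = 35692*(5776 - 26820) = 35692*(-21044) = -751102448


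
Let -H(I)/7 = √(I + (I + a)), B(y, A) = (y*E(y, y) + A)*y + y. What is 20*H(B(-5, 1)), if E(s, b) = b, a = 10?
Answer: -280*I*√65 ≈ -2257.4*I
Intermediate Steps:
B(y, A) = y + y*(A + y²) (B(y, A) = (y*y + A)*y + y = (y² + A)*y + y = (A + y²)*y + y = y*(A + y²) + y = y + y*(A + y²))
H(I) = -7*√(10 + 2*I) (H(I) = -7*√(I + (I + 10)) = -7*√(I + (10 + I)) = -7*√(10 + 2*I))
20*H(B(-5, 1)) = 20*(-7*√(10 + 2*(-5*(1 + 1 + (-5)²)))) = 20*(-7*√(10 + 2*(-5*(1 + 1 + 25)))) = 20*(-7*√(10 + 2*(-5*27))) = 20*(-7*√(10 + 2*(-135))) = 20*(-7*√(10 - 270)) = 20*(-14*I*√65) = -280*I*√65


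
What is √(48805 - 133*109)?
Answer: 6*√953 ≈ 185.22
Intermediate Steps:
√(48805 - 133*109) = √(48805 - 14497) = √34308 = 6*√953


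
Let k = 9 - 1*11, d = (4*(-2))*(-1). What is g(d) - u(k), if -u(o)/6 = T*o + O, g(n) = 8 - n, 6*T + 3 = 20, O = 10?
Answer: 26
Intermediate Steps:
d = 8 (d = -8*(-1) = 8)
T = 17/6 (T = -½ + (⅙)*20 = -½ + 10/3 = 17/6 ≈ 2.8333)
k = -2 (k = 9 - 11 = -2)
u(o) = -60 - 17*o (u(o) = -6*(17*o/6 + 10) = -6*(10 + 17*o/6) = -60 - 17*o)
g(d) - u(k) = (8 - 1*8) - (-60 - 17*(-2)) = (8 - 8) - (-60 + 34) = 0 - 1*(-26) = 0 + 26 = 26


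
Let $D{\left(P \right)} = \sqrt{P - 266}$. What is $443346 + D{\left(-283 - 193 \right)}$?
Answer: $443346 + i \sqrt{742} \approx 4.4335 \cdot 10^{5} + 27.24 i$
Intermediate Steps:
$D{\left(P \right)} = \sqrt{-266 + P}$
$443346 + D{\left(-283 - 193 \right)} = 443346 + \sqrt{-266 - 476} = 443346 + \sqrt{-742} = 443346 + i \sqrt{742}$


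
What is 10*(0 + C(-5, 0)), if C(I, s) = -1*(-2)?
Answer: 20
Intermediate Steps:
C(I, s) = 2
10*(0 + C(-5, 0)) = 10*(0 + 2) = 10*2 = 20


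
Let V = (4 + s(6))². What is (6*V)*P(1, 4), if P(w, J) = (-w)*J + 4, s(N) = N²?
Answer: 0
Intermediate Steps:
P(w, J) = 4 - J*w (P(w, J) = -J*w + 4 = 4 - J*w)
V = 1600 (V = (4 + 6²)² = (4 + 36)² = 40² = 1600)
(6*V)*P(1, 4) = (6*1600)*(4 - 1*4*1) = 9600*(4 - 4) = 9600*0 = 0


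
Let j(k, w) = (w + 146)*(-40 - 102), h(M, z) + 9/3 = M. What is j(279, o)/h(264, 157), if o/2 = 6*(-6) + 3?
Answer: -11360/261 ≈ -43.525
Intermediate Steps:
h(M, z) = -3 + M
o = -66 (o = 2*(6*(-6) + 3) = 2*(-36 + 3) = 2*(-33) = -66)
j(k, w) = -20732 - 142*w (j(k, w) = (146 + w)*(-142) = -20732 - 142*w)
j(279, o)/h(264, 157) = (-20732 - 142*(-66))/(-3 + 264) = (-20732 + 9372)/261 = -11360*1/261 = -11360/261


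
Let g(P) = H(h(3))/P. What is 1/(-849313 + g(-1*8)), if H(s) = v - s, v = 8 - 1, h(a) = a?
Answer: -2/1698627 ≈ -1.1774e-6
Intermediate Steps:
v = 7
H(s) = 7 - s
g(P) = 4/P (g(P) = (7 - 1*3)/P = (7 - 3)/P = 4/P)
1/(-849313 + g(-1*8)) = 1/(-849313 + 4/((-1*8))) = 1/(-849313 + 4/(-8)) = 1/(-849313 + 4*(-⅛)) = 1/(-849313 - ½) = 1/(-1698627/2) = -2/1698627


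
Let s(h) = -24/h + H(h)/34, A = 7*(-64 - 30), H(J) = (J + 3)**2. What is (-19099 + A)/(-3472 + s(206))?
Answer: 69189014/7660209 ≈ 9.0323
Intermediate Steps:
H(J) = (3 + J)**2
A = -658 (A = 7*(-94) = -658)
s(h) = -24/h + (3 + h)**2/34
(-19099 + A)/(-3472 + s(206)) = (-19099 - 658)/(-3472 + (-24/206 + (3 + 206)**2/34)) = -19757/(-3472 + (-24*1/206 + (1/34)*209**2)) = -19757/(-3472 + (-12/103 + (1/34)*43681)) = -19757/(-3472 + (-12/103 + 43681/34)) = -19757/(-3472 + 4498735/3502) = -19757/(-7660209/3502) = -19757*(-3502/7660209) = 69189014/7660209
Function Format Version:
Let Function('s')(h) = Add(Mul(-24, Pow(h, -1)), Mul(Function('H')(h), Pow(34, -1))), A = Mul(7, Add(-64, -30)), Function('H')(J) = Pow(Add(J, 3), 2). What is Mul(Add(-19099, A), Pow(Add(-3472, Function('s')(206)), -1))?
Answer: Rational(69189014, 7660209) ≈ 9.0323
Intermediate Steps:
Function('H')(J) = Pow(Add(3, J), 2)
A = -658 (A = Mul(7, -94) = -658)
Function('s')(h) = Add(Mul(-24, Pow(h, -1)), Mul(Rational(1, 34), Pow(Add(3, h), 2))) (Function('s')(h) = Add(Mul(-24, Pow(h, -1)), Mul(Pow(Add(3, h), 2), Pow(34, -1))) = Add(Mul(-24, Pow(h, -1)), Mul(Pow(Add(3, h), 2), Rational(1, 34))) = Add(Mul(-24, Pow(h, -1)), Mul(Rational(1, 34), Pow(Add(3, h), 2))))
Mul(Add(-19099, A), Pow(Add(-3472, Function('s')(206)), -1)) = Mul(Add(-19099, -658), Pow(Add(-3472, Add(Mul(-24, Pow(206, -1)), Mul(Rational(1, 34), Pow(Add(3, 206), 2)))), -1)) = Mul(-19757, Pow(Add(-3472, Add(Mul(-24, Rational(1, 206)), Mul(Rational(1, 34), Pow(209, 2)))), -1)) = Mul(-19757, Pow(Add(-3472, Add(Rational(-12, 103), Mul(Rational(1, 34), 43681))), -1)) = Mul(-19757, Pow(Add(-3472, Add(Rational(-12, 103), Rational(43681, 34))), -1)) = Mul(-19757, Pow(Add(-3472, Rational(4498735, 3502)), -1)) = Mul(-19757, Pow(Rational(-7660209, 3502), -1)) = Mul(-19757, Rational(-3502, 7660209)) = Rational(69189014, 7660209)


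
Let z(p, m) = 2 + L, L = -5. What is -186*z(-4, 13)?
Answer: 558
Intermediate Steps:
z(p, m) = -3 (z(p, m) = 2 - 5 = -3)
-186*z(-4, 13) = -186*(-3) = 558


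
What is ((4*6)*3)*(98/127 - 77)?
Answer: -697032/127 ≈ -5488.4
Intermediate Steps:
((4*6)*3)*(98/127 - 77) = (24*3)*(98*(1/127) - 77) = 72*(98/127 - 77) = 72*(-9681/127) = -697032/127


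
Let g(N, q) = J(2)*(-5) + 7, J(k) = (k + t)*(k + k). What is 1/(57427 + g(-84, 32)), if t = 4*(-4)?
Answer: 1/57714 ≈ 1.7327e-5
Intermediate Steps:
t = -16
J(k) = 2*k*(-16 + k) (J(k) = (k - 16)*(k + k) = (-16 + k)*(2*k) = 2*k*(-16 + k))
g(N, q) = 287 (g(N, q) = (2*2*(-16 + 2))*(-5) + 7 = (2*2*(-14))*(-5) + 7 = -56*(-5) + 7 = 280 + 7 = 287)
1/(57427 + g(-84, 32)) = 1/(57427 + 287) = 1/57714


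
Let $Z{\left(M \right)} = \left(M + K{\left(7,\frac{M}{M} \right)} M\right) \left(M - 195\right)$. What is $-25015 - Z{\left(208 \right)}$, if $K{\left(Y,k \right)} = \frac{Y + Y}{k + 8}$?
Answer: $- \frac{287327}{9} \approx -31925.0$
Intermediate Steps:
$K{\left(Y,k \right)} = \frac{2 Y}{8 + k}$
$Z{\left(M \right)} = \frac{23 M \left(-195 + M\right)}{9}$ ($Z{\left(M \right)} = \left(M + 2 \cdot 7 \frac{1}{8 + \frac{M}{M}} M\right) \left(M - 195\right) = \left(M + 2 \cdot 7 \frac{1}{8 + 1} M\right) \left(-195 + M\right) = \left(M + 2 \cdot 7 \cdot \frac{1}{9} M\right) \left(-195 + M\right) = \left(M + \frac{14 M}{9}\right) \left(-195 + M\right) = \frac{23 M}{9} \left(-195 + M\right) = \frac{23 M \left(-195 + M\right)}{9}$)
$-25015 - Z{\left(208 \right)} = -25015 - \frac{23}{9} \cdot 208 \left(-195 + 208\right) = -25015 - \frac{23}{9} \cdot 208 \cdot 13 = -25015 - \frac{62192}{9} = - \frac{287327}{9}$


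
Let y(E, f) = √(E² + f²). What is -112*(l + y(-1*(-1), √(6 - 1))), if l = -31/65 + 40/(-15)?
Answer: 68656/195 - 112*√6 ≈ 77.739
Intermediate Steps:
l = -613/195 (l = -31*1/65 + 40*(-1/15) = -31/65 - 8/3 = -613/195 ≈ -3.1436)
-112*(l + y(-1*(-1), √(6 - 1))) = -112*(-613/195 + √((-1*(-1))² + (√(6 - 1))²)) = -112*(-613/195 + √(1² + (√5)²)) = -112*(-613/195 + √(1 + 5)) = -112*(-613/195 + √6) = 68656/195 - 112*√6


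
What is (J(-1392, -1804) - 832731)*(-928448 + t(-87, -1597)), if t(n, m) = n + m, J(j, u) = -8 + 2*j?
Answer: 777146679036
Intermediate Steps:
t(n, m) = m + n
(J(-1392, -1804) - 832731)*(-928448 + t(-87, -1597)) = ((-8 + 2*(-1392)) - 832731)*(-928448 + (-1597 - 87)) = ((-8 - 2784) - 832731)*(-928448 - 1684) = (-2792 - 832731)*(-930132) = -835523*(-930132) = 777146679036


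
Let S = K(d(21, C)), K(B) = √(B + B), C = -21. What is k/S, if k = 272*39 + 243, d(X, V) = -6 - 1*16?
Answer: -10851*I*√11/22 ≈ -1635.8*I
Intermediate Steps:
d(X, V) = -22 (d(X, V) = -6 - 16 = -22)
k = 10851 (k = 10608 + 243 = 10851)
K(B) = √2*√B (K(B) = √(2*B) = √2*√B)
S = 2*I*√11 (S = √2*√(-22) = √2*(I*√22) = 2*I*√11 ≈ 6.6332*I)
k/S = 10851/((2*I*√11)) = 10851*(-I*√11/22) = -10851*I*√11/22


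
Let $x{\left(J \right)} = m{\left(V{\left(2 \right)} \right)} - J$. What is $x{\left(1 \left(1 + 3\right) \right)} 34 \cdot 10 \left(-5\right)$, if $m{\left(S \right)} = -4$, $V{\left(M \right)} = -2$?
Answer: $13600$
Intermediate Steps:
$x{\left(J \right)} = -4 - J$
$x{\left(1 \left(1 + 3\right) \right)} 34 \cdot 10 \left(-5\right) = \left(-4 - 1 \left(1 + 3\right)\right) 34 \cdot 10 \left(-5\right) = \left(-4 - 1 \cdot 4\right) 34 \left(-50\right) = \left(-4 - 4\right) 34 \left(-50\right) = \left(-8\right) 34 \left(-50\right) = \left(-272\right) \left(-50\right) = 13600$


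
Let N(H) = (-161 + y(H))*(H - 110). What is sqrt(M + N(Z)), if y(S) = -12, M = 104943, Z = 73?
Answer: 4*sqrt(6959) ≈ 333.68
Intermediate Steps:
N(H) = 19030 - 173*H (N(H) = (-161 - 12)*(H - 110) = -173*(-110 + H) = 19030 - 173*H)
sqrt(M + N(Z)) = sqrt(104943 + (19030 - 173*73)) = sqrt(104943 + (19030 - 12629)) = sqrt(104943 + 6401) = sqrt(111344) = 4*sqrt(6959)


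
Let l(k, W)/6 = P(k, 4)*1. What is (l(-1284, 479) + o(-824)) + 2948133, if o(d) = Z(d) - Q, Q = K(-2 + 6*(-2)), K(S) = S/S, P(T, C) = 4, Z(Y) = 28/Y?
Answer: 607320129/206 ≈ 2.9482e+6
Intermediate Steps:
K(S) = 1
Q = 1
l(k, W) = 24 (l(k, W) = 6*(4*1) = 6*4 = 24)
o(d) = -1 + 28/d (o(d) = 28/d - 1*1 = 28/d - 1 = -1 + 28/d)
(l(-1284, 479) + o(-824)) + 2948133 = (24 + (28 - 1*(-824))/(-824)) + 2948133 = (24 - (28 + 824)/824) + 2948133 = (24 - 1/824*852) + 2948133 = (24 - 213/206) + 2948133 = 4731/206 + 2948133 = 607320129/206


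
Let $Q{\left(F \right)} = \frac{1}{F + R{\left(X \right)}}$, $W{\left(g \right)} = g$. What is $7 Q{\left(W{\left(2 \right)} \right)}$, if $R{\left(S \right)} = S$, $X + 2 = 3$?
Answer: $\frac{7}{3} \approx 2.3333$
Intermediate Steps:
$X = 1$ ($X = -2 + 3 = 1$)
$Q{\left(F \right)} = \frac{1}{1 + F}$ ($Q{\left(F \right)} = \frac{1}{F + 1} = \frac{1}{1 + F}$)
$7 Q{\left(W{\left(2 \right)} \right)} = \frac{7}{1 + 2} = \frac{7}{3}$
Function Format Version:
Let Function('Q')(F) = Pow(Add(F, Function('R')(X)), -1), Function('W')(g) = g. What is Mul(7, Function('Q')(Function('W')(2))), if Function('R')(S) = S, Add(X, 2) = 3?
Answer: Rational(7, 3) ≈ 2.3333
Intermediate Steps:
X = 1 (X = Add(-2, 3) = 1)
Function('Q')(F) = Pow(Add(1, F), -1) (Function('Q')(F) = Pow(Add(F, 1), -1) = Pow(Add(1, F), -1))
Mul(7, Function('Q')(Function('W')(2))) = Mul(7, Pow(Add(1, 2), -1)) = Mul(7, Pow(3, -1)) = Mul(7, Rational(1, 3)) = Rational(7, 3)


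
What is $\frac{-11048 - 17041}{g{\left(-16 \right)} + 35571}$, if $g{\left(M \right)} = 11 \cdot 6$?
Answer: $- \frac{9363}{11879} \approx -0.7882$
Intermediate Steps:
$g{\left(M \right)} = 66$
$\frac{-11048 - 17041}{g{\left(-16 \right)} + 35571} = \frac{-11048 - 17041}{66 + 35571} = - \frac{28089}{35637} = \left(-28089\right) \frac{1}{35637} = - \frac{9363}{11879}$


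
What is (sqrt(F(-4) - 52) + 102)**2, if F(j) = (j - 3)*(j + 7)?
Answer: (102 + I*sqrt(73))**2 ≈ 10331.0 + 1743.0*I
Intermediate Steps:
F(j) = (-3 + j)*(7 + j)
(sqrt(F(-4) - 52) + 102)**2 = (sqrt((-21 + (-4)**2 + 4*(-4)) - 52) + 102)**2 = (sqrt((-21 + 16 - 16) - 52) + 102)**2 = (sqrt(-21 - 52) + 102)**2 = (sqrt(-73) + 102)**2 = (I*sqrt(73) + 102)**2 = (102 + I*sqrt(73))**2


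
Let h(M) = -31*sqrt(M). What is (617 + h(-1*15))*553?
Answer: 341201 - 17143*I*sqrt(15) ≈ 3.412e+5 - 66395.0*I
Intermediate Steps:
(617 + h(-1*15))*553 = (617 - 31*I*sqrt(15))*553 = 341201 - 17143*I*sqrt(15)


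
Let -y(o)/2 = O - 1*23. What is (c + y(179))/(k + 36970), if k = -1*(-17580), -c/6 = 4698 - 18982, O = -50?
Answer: 1717/1091 ≈ 1.5738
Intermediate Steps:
c = 85704 (c = -6*(4698 - 18982) = -6*(-14284) = 85704)
y(o) = 146 (y(o) = -2*(-50 - 1*23) = -2*(-50 - 23) = -2*(-73) = 146)
k = 17580
(c + y(179))/(k + 36970) = (85704 + 146)/(17580 + 36970) = 85850/54550 = 85850*(1/54550) = 1717/1091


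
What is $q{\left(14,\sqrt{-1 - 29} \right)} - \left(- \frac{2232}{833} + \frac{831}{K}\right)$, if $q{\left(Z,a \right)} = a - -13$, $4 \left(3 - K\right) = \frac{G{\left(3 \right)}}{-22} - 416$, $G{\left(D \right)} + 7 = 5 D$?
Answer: $\frac{7771405}{981274} + i \sqrt{30} \approx 7.9197 + 5.4772 i$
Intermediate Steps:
$G{\left(D \right)} = -7 + 5 D$
$K = \frac{1178}{11}$ ($K = 3 - \frac{\frac{-7 + 5 \cdot 3}{-22} - 416}{4} = 3 - \frac{\left(-7 + 15\right) \left(- \frac{1}{22}\right) - 416}{4} = 3 - \frac{8 \left(- \frac{1}{22}\right) - 416}{4} = 3 - \frac{- \frac{4}{11} - 416}{4} = 3 - - \frac{1145}{11} = 3 + \frac{1145}{11} = \frac{1178}{11} \approx 107.09$)
$q{\left(Z,a \right)} = 13 + a$ ($q{\left(Z,a \right)} = a + 13 = 13 + a$)
$q{\left(14,\sqrt{-1 - 29} \right)} - \left(- \frac{2232}{833} + \frac{831}{K}\right) = \left(13 + \sqrt{-1 - 29}\right) - \left(- \frac{2232}{833} + \frac{831}{\frac{1178}{11}}\right) = \left(13 + \sqrt{-30}\right) - \left(\left(-2232\right) \frac{1}{833} + 831 \cdot \frac{11}{1178}\right) = \left(13 + i \sqrt{30}\right) - \left(- \frac{2232}{833} + \frac{9141}{1178}\right) = \left(13 + i \sqrt{30}\right) - \frac{4985157}{981274} = \frac{7771405}{981274} + i \sqrt{30}$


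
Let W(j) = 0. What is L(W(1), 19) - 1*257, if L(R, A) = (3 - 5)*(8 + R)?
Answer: -273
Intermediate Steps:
L(R, A) = -16 - 2*R (L(R, A) = -2*(8 + R) = -16 - 2*R)
L(W(1), 19) - 1*257 = (-16 - 2*0) - 1*257 = (-16 + 0) - 257 = -16 - 257 = -273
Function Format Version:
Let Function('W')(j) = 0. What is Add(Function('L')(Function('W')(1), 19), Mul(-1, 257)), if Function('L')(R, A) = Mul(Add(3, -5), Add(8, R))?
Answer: -273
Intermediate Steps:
Function('L')(R, A) = Add(-16, Mul(-2, R)) (Function('L')(R, A) = Mul(-2, Add(8, R)) = Add(-16, Mul(-2, R)))
Add(Function('L')(Function('W')(1), 19), Mul(-1, 257)) = Add(Add(-16, Mul(-2, 0)), Mul(-1, 257)) = Add(Add(-16, 0), -257) = Add(-16, -257) = -273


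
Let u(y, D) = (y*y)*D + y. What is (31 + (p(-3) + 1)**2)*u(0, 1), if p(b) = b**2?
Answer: 0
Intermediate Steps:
u(y, D) = y + D*y**2 (u(y, D) = y**2*D + y = D*y**2 + y = y + D*y**2)
(31 + (p(-3) + 1)**2)*u(0, 1) = (31 + ((-3)**2 + 1)**2)*(0*(1 + 1*0)) = (31 + (9 + 1)**2)*(0*(1 + 0)) = (31 + 10**2)*(0*1) = (31 + 100)*0 = 131*0 = 0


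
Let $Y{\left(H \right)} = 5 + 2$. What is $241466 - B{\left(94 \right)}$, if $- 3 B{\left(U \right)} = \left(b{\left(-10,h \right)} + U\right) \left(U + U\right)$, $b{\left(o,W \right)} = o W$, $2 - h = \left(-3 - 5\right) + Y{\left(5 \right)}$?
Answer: $\frac{736430}{3} \approx 2.4548 \cdot 10^{5}$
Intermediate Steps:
$Y{\left(H \right)} = 7$
$h = 3$ ($h = 2 - \left(\left(-3 - 5\right) + 7\right) = 2 - \left(-8 + 7\right) = 2 - -1 = 2 + 1 = 3$)
$b{\left(o,W \right)} = W o$
$B{\left(U \right)} = - \frac{2 U \left(-30 + U\right)}{3}$ ($B{\left(U \right)} = - \frac{\left(3 \left(-10\right) + U\right) \left(U + U\right)}{3} = - \frac{\left(-30 + U\right) 2 U}{3} = - \frac{2 U \left(-30 + U\right)}{3}$)
$241466 - B{\left(94 \right)} = 241466 - \frac{2}{3} \cdot 94 \left(30 - 94\right) = 241466 - \frac{2}{3} \cdot 94 \left(-64\right) = 241466 - - \frac{12032}{3} = 241466 + \frac{12032}{3} = \frac{736430}{3}$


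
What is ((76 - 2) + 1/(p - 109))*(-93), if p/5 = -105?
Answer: -4363095/634 ≈ -6881.9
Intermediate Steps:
p = -525 (p = 5*(-105) = -525)
((76 - 2) + 1/(p - 109))*(-93) = ((76 - 2) + 1/(-525 - 109))*(-93) = (74 + 1/(-634))*(-93) = (74 - 1/634)*(-93) = (46915/634)*(-93) = -4363095/634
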